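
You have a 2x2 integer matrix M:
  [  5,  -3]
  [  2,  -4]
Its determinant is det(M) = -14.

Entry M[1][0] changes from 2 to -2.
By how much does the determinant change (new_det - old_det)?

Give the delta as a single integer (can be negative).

Cofactor C_10 = 3
Entry delta = -2 - 2 = -4
Det delta = entry_delta * cofactor = -4 * 3 = -12

Answer: -12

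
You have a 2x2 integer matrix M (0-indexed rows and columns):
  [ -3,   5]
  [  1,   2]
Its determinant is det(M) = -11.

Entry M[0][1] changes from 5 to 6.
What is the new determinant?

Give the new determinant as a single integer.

det is linear in row 0: changing M[0][1] by delta changes det by delta * cofactor(0,1).
Cofactor C_01 = (-1)^(0+1) * minor(0,1) = -1
Entry delta = 6 - 5 = 1
Det delta = 1 * -1 = -1
New det = -11 + -1 = -12

Answer: -12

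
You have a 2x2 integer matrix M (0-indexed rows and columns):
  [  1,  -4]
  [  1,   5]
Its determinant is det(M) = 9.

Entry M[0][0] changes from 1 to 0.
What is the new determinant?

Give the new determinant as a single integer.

Answer: 4

Derivation:
det is linear in row 0: changing M[0][0] by delta changes det by delta * cofactor(0,0).
Cofactor C_00 = (-1)^(0+0) * minor(0,0) = 5
Entry delta = 0 - 1 = -1
Det delta = -1 * 5 = -5
New det = 9 + -5 = 4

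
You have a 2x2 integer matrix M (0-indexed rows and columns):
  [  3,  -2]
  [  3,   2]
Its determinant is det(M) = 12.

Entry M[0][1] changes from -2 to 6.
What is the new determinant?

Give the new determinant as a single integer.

det is linear in row 0: changing M[0][1] by delta changes det by delta * cofactor(0,1).
Cofactor C_01 = (-1)^(0+1) * minor(0,1) = -3
Entry delta = 6 - -2 = 8
Det delta = 8 * -3 = -24
New det = 12 + -24 = -12

Answer: -12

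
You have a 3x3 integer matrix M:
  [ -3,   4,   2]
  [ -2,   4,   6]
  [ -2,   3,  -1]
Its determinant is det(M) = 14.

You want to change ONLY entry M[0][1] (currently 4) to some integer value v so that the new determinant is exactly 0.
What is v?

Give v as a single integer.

det is linear in entry M[0][1]: det = old_det + (v - 4) * C_01
Cofactor C_01 = -14
Want det = 0: 14 + (v - 4) * -14 = 0
  (v - 4) = -14 / -14 = 1
  v = 4 + (1) = 5

Answer: 5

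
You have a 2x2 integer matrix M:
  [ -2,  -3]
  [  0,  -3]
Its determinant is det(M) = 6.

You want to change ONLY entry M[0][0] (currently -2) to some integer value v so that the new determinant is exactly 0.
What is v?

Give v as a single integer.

Answer: 0

Derivation:
det is linear in entry M[0][0]: det = old_det + (v - -2) * C_00
Cofactor C_00 = -3
Want det = 0: 6 + (v - -2) * -3 = 0
  (v - -2) = -6 / -3 = 2
  v = -2 + (2) = 0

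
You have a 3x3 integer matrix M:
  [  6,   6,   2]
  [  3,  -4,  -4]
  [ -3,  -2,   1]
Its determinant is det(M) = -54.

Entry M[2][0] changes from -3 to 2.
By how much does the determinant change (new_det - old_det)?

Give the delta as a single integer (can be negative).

Cofactor C_20 = -16
Entry delta = 2 - -3 = 5
Det delta = entry_delta * cofactor = 5 * -16 = -80

Answer: -80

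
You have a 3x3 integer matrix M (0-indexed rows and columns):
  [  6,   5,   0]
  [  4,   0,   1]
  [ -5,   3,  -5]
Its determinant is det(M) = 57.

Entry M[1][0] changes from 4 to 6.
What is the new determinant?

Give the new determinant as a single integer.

det is linear in row 1: changing M[1][0] by delta changes det by delta * cofactor(1,0).
Cofactor C_10 = (-1)^(1+0) * minor(1,0) = 25
Entry delta = 6 - 4 = 2
Det delta = 2 * 25 = 50
New det = 57 + 50 = 107

Answer: 107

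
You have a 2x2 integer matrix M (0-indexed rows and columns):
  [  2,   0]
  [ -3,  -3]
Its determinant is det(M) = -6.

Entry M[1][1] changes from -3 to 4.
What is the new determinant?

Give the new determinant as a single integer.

Answer: 8

Derivation:
det is linear in row 1: changing M[1][1] by delta changes det by delta * cofactor(1,1).
Cofactor C_11 = (-1)^(1+1) * minor(1,1) = 2
Entry delta = 4 - -3 = 7
Det delta = 7 * 2 = 14
New det = -6 + 14 = 8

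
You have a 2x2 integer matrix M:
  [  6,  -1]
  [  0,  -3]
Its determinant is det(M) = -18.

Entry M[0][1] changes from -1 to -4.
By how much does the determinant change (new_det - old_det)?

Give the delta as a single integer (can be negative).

Answer: 0

Derivation:
Cofactor C_01 = 0
Entry delta = -4 - -1 = -3
Det delta = entry_delta * cofactor = -3 * 0 = 0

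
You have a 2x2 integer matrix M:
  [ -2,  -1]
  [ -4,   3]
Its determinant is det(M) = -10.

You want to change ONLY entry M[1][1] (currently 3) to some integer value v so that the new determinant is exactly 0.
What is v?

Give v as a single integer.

det is linear in entry M[1][1]: det = old_det + (v - 3) * C_11
Cofactor C_11 = -2
Want det = 0: -10 + (v - 3) * -2 = 0
  (v - 3) = 10 / -2 = -5
  v = 3 + (-5) = -2

Answer: -2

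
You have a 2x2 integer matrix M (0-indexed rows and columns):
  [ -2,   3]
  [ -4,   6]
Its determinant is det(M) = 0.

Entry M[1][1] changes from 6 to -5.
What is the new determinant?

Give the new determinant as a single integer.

det is linear in row 1: changing M[1][1] by delta changes det by delta * cofactor(1,1).
Cofactor C_11 = (-1)^(1+1) * minor(1,1) = -2
Entry delta = -5 - 6 = -11
Det delta = -11 * -2 = 22
New det = 0 + 22 = 22

Answer: 22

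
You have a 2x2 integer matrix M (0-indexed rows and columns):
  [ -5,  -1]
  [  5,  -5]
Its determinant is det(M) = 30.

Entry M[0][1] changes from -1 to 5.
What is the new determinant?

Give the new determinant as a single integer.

Answer: 0

Derivation:
det is linear in row 0: changing M[0][1] by delta changes det by delta * cofactor(0,1).
Cofactor C_01 = (-1)^(0+1) * minor(0,1) = -5
Entry delta = 5 - -1 = 6
Det delta = 6 * -5 = -30
New det = 30 + -30 = 0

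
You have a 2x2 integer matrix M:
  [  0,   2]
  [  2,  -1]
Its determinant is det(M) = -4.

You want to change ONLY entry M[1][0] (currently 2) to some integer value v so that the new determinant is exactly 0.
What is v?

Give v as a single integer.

Answer: 0

Derivation:
det is linear in entry M[1][0]: det = old_det + (v - 2) * C_10
Cofactor C_10 = -2
Want det = 0: -4 + (v - 2) * -2 = 0
  (v - 2) = 4 / -2 = -2
  v = 2 + (-2) = 0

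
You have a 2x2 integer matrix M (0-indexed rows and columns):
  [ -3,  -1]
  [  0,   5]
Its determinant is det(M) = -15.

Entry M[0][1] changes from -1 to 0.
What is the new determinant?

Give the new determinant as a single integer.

det is linear in row 0: changing M[0][1] by delta changes det by delta * cofactor(0,1).
Cofactor C_01 = (-1)^(0+1) * minor(0,1) = 0
Entry delta = 0 - -1 = 1
Det delta = 1 * 0 = 0
New det = -15 + 0 = -15

Answer: -15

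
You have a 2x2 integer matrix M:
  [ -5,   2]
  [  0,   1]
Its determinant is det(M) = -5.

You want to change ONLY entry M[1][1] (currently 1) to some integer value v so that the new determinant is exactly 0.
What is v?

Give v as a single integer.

det is linear in entry M[1][1]: det = old_det + (v - 1) * C_11
Cofactor C_11 = -5
Want det = 0: -5 + (v - 1) * -5 = 0
  (v - 1) = 5 / -5 = -1
  v = 1 + (-1) = 0

Answer: 0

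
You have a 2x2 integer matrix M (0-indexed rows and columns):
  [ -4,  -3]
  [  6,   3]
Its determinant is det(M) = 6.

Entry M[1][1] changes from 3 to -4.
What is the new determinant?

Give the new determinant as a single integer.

Answer: 34

Derivation:
det is linear in row 1: changing M[1][1] by delta changes det by delta * cofactor(1,1).
Cofactor C_11 = (-1)^(1+1) * minor(1,1) = -4
Entry delta = -4 - 3 = -7
Det delta = -7 * -4 = 28
New det = 6 + 28 = 34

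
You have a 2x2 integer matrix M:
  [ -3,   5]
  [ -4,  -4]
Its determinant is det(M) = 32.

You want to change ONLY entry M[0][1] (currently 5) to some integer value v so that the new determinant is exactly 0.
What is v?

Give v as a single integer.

Answer: -3

Derivation:
det is linear in entry M[0][1]: det = old_det + (v - 5) * C_01
Cofactor C_01 = 4
Want det = 0: 32 + (v - 5) * 4 = 0
  (v - 5) = -32 / 4 = -8
  v = 5 + (-8) = -3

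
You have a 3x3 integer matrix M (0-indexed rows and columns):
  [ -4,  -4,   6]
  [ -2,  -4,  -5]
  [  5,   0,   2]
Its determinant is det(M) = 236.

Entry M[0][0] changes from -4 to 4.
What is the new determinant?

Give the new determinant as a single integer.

Answer: 172

Derivation:
det is linear in row 0: changing M[0][0] by delta changes det by delta * cofactor(0,0).
Cofactor C_00 = (-1)^(0+0) * minor(0,0) = -8
Entry delta = 4 - -4 = 8
Det delta = 8 * -8 = -64
New det = 236 + -64 = 172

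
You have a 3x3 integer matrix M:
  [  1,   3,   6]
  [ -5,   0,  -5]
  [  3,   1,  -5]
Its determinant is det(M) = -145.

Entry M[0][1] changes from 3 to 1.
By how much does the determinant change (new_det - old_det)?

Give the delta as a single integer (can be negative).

Answer: 80

Derivation:
Cofactor C_01 = -40
Entry delta = 1 - 3 = -2
Det delta = entry_delta * cofactor = -2 * -40 = 80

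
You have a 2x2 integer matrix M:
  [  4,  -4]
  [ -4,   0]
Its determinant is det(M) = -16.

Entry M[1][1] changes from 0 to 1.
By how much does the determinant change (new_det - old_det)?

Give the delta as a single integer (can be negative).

Cofactor C_11 = 4
Entry delta = 1 - 0 = 1
Det delta = entry_delta * cofactor = 1 * 4 = 4

Answer: 4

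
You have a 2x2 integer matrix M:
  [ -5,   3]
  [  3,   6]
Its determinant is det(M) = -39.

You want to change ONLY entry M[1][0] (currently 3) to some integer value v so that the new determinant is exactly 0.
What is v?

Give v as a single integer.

det is linear in entry M[1][0]: det = old_det + (v - 3) * C_10
Cofactor C_10 = -3
Want det = 0: -39 + (v - 3) * -3 = 0
  (v - 3) = 39 / -3 = -13
  v = 3 + (-13) = -10

Answer: -10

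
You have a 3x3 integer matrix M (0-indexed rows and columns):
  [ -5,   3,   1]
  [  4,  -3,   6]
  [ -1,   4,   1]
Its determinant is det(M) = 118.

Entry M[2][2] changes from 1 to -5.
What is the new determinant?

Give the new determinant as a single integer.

Answer: 100

Derivation:
det is linear in row 2: changing M[2][2] by delta changes det by delta * cofactor(2,2).
Cofactor C_22 = (-1)^(2+2) * minor(2,2) = 3
Entry delta = -5 - 1 = -6
Det delta = -6 * 3 = -18
New det = 118 + -18 = 100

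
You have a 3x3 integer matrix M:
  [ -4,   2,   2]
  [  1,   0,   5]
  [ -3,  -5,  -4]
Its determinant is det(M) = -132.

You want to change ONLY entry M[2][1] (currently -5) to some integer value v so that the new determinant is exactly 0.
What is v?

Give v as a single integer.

det is linear in entry M[2][1]: det = old_det + (v - -5) * C_21
Cofactor C_21 = 22
Want det = 0: -132 + (v - -5) * 22 = 0
  (v - -5) = 132 / 22 = 6
  v = -5 + (6) = 1

Answer: 1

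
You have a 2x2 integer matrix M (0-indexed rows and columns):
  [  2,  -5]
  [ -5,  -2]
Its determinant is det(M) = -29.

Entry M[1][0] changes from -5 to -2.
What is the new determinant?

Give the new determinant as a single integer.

Answer: -14

Derivation:
det is linear in row 1: changing M[1][0] by delta changes det by delta * cofactor(1,0).
Cofactor C_10 = (-1)^(1+0) * minor(1,0) = 5
Entry delta = -2 - -5 = 3
Det delta = 3 * 5 = 15
New det = -29 + 15 = -14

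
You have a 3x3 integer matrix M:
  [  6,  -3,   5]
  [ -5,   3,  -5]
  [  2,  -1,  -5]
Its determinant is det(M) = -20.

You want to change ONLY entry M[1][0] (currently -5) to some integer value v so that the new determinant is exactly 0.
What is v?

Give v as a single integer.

Answer: -6

Derivation:
det is linear in entry M[1][0]: det = old_det + (v - -5) * C_10
Cofactor C_10 = -20
Want det = 0: -20 + (v - -5) * -20 = 0
  (v - -5) = 20 / -20 = -1
  v = -5 + (-1) = -6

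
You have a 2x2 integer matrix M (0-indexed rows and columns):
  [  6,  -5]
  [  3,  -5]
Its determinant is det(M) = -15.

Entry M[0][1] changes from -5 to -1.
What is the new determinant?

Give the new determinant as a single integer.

Answer: -27

Derivation:
det is linear in row 0: changing M[0][1] by delta changes det by delta * cofactor(0,1).
Cofactor C_01 = (-1)^(0+1) * minor(0,1) = -3
Entry delta = -1 - -5 = 4
Det delta = 4 * -3 = -12
New det = -15 + -12 = -27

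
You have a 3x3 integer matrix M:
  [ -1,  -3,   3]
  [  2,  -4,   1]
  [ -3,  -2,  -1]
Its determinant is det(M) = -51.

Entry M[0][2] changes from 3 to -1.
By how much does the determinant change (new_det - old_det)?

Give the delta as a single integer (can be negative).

Cofactor C_02 = -16
Entry delta = -1 - 3 = -4
Det delta = entry_delta * cofactor = -4 * -16 = 64

Answer: 64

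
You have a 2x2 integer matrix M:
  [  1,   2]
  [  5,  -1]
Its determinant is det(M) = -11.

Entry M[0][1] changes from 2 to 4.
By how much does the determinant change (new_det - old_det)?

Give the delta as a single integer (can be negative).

Cofactor C_01 = -5
Entry delta = 4 - 2 = 2
Det delta = entry_delta * cofactor = 2 * -5 = -10

Answer: -10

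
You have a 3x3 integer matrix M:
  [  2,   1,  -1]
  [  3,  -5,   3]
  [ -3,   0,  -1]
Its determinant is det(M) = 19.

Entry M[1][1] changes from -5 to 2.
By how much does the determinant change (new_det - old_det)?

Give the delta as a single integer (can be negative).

Cofactor C_11 = -5
Entry delta = 2 - -5 = 7
Det delta = entry_delta * cofactor = 7 * -5 = -35

Answer: -35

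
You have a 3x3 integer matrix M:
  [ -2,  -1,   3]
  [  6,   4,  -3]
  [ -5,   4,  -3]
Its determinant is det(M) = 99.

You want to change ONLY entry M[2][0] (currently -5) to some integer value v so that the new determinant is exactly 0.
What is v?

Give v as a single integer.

det is linear in entry M[2][0]: det = old_det + (v - -5) * C_20
Cofactor C_20 = -9
Want det = 0: 99 + (v - -5) * -9 = 0
  (v - -5) = -99 / -9 = 11
  v = -5 + (11) = 6

Answer: 6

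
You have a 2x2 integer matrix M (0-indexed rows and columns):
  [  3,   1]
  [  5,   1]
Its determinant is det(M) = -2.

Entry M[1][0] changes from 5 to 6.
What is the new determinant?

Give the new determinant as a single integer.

Answer: -3

Derivation:
det is linear in row 1: changing M[1][0] by delta changes det by delta * cofactor(1,0).
Cofactor C_10 = (-1)^(1+0) * minor(1,0) = -1
Entry delta = 6 - 5 = 1
Det delta = 1 * -1 = -1
New det = -2 + -1 = -3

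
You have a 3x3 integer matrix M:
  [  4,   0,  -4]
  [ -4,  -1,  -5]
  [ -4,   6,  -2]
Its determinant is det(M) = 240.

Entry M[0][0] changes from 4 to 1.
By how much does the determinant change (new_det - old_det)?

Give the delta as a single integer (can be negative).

Answer: -96

Derivation:
Cofactor C_00 = 32
Entry delta = 1 - 4 = -3
Det delta = entry_delta * cofactor = -3 * 32 = -96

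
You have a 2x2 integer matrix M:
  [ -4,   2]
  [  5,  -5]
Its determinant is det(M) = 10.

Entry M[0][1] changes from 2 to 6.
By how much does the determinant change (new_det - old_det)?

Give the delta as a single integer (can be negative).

Answer: -20

Derivation:
Cofactor C_01 = -5
Entry delta = 6 - 2 = 4
Det delta = entry_delta * cofactor = 4 * -5 = -20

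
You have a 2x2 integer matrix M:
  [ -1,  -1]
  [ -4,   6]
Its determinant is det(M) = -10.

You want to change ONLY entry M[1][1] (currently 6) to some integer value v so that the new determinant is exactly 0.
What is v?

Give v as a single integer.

det is linear in entry M[1][1]: det = old_det + (v - 6) * C_11
Cofactor C_11 = -1
Want det = 0: -10 + (v - 6) * -1 = 0
  (v - 6) = 10 / -1 = -10
  v = 6 + (-10) = -4

Answer: -4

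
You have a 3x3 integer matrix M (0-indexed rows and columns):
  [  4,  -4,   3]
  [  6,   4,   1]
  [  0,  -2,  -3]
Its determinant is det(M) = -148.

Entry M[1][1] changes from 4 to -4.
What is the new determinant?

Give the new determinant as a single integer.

det is linear in row 1: changing M[1][1] by delta changes det by delta * cofactor(1,1).
Cofactor C_11 = (-1)^(1+1) * minor(1,1) = -12
Entry delta = -4 - 4 = -8
Det delta = -8 * -12 = 96
New det = -148 + 96 = -52

Answer: -52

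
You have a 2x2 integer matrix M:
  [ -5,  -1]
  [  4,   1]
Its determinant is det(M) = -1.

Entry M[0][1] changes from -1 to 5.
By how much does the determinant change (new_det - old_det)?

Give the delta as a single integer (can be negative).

Answer: -24

Derivation:
Cofactor C_01 = -4
Entry delta = 5 - -1 = 6
Det delta = entry_delta * cofactor = 6 * -4 = -24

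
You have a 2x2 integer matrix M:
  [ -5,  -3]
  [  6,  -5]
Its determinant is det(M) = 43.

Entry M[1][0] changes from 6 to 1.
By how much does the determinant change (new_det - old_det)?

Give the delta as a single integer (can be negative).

Cofactor C_10 = 3
Entry delta = 1 - 6 = -5
Det delta = entry_delta * cofactor = -5 * 3 = -15

Answer: -15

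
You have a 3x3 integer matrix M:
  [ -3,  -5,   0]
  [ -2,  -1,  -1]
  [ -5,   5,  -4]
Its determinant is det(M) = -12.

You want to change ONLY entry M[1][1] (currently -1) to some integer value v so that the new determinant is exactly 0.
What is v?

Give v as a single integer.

Answer: 0

Derivation:
det is linear in entry M[1][1]: det = old_det + (v - -1) * C_11
Cofactor C_11 = 12
Want det = 0: -12 + (v - -1) * 12 = 0
  (v - -1) = 12 / 12 = 1
  v = -1 + (1) = 0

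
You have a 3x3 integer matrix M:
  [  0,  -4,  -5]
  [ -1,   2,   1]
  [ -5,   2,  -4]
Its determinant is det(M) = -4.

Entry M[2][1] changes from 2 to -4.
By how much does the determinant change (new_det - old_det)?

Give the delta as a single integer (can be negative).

Cofactor C_21 = 5
Entry delta = -4 - 2 = -6
Det delta = entry_delta * cofactor = -6 * 5 = -30

Answer: -30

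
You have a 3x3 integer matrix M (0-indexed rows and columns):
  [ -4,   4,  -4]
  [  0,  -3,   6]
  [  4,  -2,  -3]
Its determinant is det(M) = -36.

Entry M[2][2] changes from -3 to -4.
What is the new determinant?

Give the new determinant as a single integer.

Answer: -48

Derivation:
det is linear in row 2: changing M[2][2] by delta changes det by delta * cofactor(2,2).
Cofactor C_22 = (-1)^(2+2) * minor(2,2) = 12
Entry delta = -4 - -3 = -1
Det delta = -1 * 12 = -12
New det = -36 + -12 = -48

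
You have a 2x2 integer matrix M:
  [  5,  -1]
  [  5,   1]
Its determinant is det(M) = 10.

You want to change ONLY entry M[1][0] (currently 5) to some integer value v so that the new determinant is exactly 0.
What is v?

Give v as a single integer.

Answer: -5

Derivation:
det is linear in entry M[1][0]: det = old_det + (v - 5) * C_10
Cofactor C_10 = 1
Want det = 0: 10 + (v - 5) * 1 = 0
  (v - 5) = -10 / 1 = -10
  v = 5 + (-10) = -5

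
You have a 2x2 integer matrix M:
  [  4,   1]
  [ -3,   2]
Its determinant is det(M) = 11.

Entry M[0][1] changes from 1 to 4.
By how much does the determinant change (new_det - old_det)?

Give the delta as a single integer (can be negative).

Cofactor C_01 = 3
Entry delta = 4 - 1 = 3
Det delta = entry_delta * cofactor = 3 * 3 = 9

Answer: 9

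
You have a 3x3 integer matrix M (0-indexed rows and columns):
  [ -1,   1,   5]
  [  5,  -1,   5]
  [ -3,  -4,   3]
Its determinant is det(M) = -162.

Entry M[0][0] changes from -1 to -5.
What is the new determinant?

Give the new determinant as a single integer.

det is linear in row 0: changing M[0][0] by delta changes det by delta * cofactor(0,0).
Cofactor C_00 = (-1)^(0+0) * minor(0,0) = 17
Entry delta = -5 - -1 = -4
Det delta = -4 * 17 = -68
New det = -162 + -68 = -230

Answer: -230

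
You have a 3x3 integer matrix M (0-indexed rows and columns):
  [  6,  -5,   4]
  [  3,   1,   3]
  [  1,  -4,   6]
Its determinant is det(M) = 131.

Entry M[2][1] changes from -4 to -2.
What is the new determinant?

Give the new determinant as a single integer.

det is linear in row 2: changing M[2][1] by delta changes det by delta * cofactor(2,1).
Cofactor C_21 = (-1)^(2+1) * minor(2,1) = -6
Entry delta = -2 - -4 = 2
Det delta = 2 * -6 = -12
New det = 131 + -12 = 119

Answer: 119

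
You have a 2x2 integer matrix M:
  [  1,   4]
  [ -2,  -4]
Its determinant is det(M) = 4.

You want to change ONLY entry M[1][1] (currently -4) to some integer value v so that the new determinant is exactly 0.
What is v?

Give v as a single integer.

Answer: -8

Derivation:
det is linear in entry M[1][1]: det = old_det + (v - -4) * C_11
Cofactor C_11 = 1
Want det = 0: 4 + (v - -4) * 1 = 0
  (v - -4) = -4 / 1 = -4
  v = -4 + (-4) = -8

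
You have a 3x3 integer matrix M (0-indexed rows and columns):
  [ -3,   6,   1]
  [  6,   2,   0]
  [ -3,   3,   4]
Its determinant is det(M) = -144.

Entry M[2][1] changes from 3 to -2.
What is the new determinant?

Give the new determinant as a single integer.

Answer: -174

Derivation:
det is linear in row 2: changing M[2][1] by delta changes det by delta * cofactor(2,1).
Cofactor C_21 = (-1)^(2+1) * minor(2,1) = 6
Entry delta = -2 - 3 = -5
Det delta = -5 * 6 = -30
New det = -144 + -30 = -174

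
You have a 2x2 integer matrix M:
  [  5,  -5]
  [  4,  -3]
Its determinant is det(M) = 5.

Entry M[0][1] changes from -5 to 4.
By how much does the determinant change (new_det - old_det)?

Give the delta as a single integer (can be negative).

Cofactor C_01 = -4
Entry delta = 4 - -5 = 9
Det delta = entry_delta * cofactor = 9 * -4 = -36

Answer: -36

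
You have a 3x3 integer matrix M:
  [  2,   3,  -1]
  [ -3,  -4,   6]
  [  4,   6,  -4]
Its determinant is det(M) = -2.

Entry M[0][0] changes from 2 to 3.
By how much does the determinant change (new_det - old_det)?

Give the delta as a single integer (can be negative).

Answer: -20

Derivation:
Cofactor C_00 = -20
Entry delta = 3 - 2 = 1
Det delta = entry_delta * cofactor = 1 * -20 = -20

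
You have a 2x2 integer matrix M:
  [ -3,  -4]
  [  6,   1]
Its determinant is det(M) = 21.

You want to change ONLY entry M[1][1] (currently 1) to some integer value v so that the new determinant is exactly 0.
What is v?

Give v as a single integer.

det is linear in entry M[1][1]: det = old_det + (v - 1) * C_11
Cofactor C_11 = -3
Want det = 0: 21 + (v - 1) * -3 = 0
  (v - 1) = -21 / -3 = 7
  v = 1 + (7) = 8

Answer: 8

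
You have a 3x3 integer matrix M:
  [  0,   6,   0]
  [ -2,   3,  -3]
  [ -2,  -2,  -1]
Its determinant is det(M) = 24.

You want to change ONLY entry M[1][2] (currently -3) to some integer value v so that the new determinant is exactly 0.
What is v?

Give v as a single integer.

Answer: -1

Derivation:
det is linear in entry M[1][2]: det = old_det + (v - -3) * C_12
Cofactor C_12 = -12
Want det = 0: 24 + (v - -3) * -12 = 0
  (v - -3) = -24 / -12 = 2
  v = -3 + (2) = -1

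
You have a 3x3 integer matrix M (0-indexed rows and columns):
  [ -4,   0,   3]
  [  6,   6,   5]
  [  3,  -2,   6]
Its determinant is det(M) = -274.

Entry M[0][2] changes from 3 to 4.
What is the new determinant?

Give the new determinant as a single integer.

det is linear in row 0: changing M[0][2] by delta changes det by delta * cofactor(0,2).
Cofactor C_02 = (-1)^(0+2) * minor(0,2) = -30
Entry delta = 4 - 3 = 1
Det delta = 1 * -30 = -30
New det = -274 + -30 = -304

Answer: -304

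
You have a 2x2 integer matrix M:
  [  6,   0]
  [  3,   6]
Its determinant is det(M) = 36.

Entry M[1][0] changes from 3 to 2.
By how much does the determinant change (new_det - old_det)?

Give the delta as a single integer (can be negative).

Cofactor C_10 = 0
Entry delta = 2 - 3 = -1
Det delta = entry_delta * cofactor = -1 * 0 = 0

Answer: 0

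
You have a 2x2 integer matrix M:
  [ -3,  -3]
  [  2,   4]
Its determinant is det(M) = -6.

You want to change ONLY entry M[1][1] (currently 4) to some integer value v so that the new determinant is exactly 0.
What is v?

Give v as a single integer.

det is linear in entry M[1][1]: det = old_det + (v - 4) * C_11
Cofactor C_11 = -3
Want det = 0: -6 + (v - 4) * -3 = 0
  (v - 4) = 6 / -3 = -2
  v = 4 + (-2) = 2

Answer: 2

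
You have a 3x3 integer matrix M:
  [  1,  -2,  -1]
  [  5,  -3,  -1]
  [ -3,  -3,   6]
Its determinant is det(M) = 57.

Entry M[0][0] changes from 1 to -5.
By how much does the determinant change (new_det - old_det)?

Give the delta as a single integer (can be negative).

Answer: 126

Derivation:
Cofactor C_00 = -21
Entry delta = -5 - 1 = -6
Det delta = entry_delta * cofactor = -6 * -21 = 126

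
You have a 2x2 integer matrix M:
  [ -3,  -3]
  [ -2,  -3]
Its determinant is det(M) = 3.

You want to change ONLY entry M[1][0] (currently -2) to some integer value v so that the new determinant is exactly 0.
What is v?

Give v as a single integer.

det is linear in entry M[1][0]: det = old_det + (v - -2) * C_10
Cofactor C_10 = 3
Want det = 0: 3 + (v - -2) * 3 = 0
  (v - -2) = -3 / 3 = -1
  v = -2 + (-1) = -3

Answer: -3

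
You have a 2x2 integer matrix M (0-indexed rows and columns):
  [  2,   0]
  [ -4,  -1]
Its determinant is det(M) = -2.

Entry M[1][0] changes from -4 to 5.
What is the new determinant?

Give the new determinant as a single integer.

det is linear in row 1: changing M[1][0] by delta changes det by delta * cofactor(1,0).
Cofactor C_10 = (-1)^(1+0) * minor(1,0) = 0
Entry delta = 5 - -4 = 9
Det delta = 9 * 0 = 0
New det = -2 + 0 = -2

Answer: -2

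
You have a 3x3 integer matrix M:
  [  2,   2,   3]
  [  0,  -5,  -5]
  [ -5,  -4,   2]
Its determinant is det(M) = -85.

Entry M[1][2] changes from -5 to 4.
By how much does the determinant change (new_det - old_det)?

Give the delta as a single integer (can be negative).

Cofactor C_12 = -2
Entry delta = 4 - -5 = 9
Det delta = entry_delta * cofactor = 9 * -2 = -18

Answer: -18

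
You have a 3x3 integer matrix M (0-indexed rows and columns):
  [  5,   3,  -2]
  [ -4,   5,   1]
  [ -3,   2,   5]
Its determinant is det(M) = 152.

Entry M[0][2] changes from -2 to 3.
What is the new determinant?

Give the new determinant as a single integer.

Answer: 187

Derivation:
det is linear in row 0: changing M[0][2] by delta changes det by delta * cofactor(0,2).
Cofactor C_02 = (-1)^(0+2) * minor(0,2) = 7
Entry delta = 3 - -2 = 5
Det delta = 5 * 7 = 35
New det = 152 + 35 = 187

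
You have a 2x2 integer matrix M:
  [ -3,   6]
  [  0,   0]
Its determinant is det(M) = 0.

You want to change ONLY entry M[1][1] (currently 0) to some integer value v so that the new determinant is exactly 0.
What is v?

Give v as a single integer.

det is linear in entry M[1][1]: det = old_det + (v - 0) * C_11
Cofactor C_11 = -3
Want det = 0: 0 + (v - 0) * -3 = 0
  (v - 0) = 0 / -3 = 0
  v = 0 + (0) = 0

Answer: 0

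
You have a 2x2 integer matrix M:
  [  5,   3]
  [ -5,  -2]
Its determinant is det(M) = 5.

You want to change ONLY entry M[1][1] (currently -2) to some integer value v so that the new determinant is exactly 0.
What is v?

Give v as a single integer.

det is linear in entry M[1][1]: det = old_det + (v - -2) * C_11
Cofactor C_11 = 5
Want det = 0: 5 + (v - -2) * 5 = 0
  (v - -2) = -5 / 5 = -1
  v = -2 + (-1) = -3

Answer: -3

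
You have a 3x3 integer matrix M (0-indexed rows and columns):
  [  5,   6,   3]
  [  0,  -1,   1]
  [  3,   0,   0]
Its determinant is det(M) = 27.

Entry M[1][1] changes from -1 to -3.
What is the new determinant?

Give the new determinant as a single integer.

Answer: 45

Derivation:
det is linear in row 1: changing M[1][1] by delta changes det by delta * cofactor(1,1).
Cofactor C_11 = (-1)^(1+1) * minor(1,1) = -9
Entry delta = -3 - -1 = -2
Det delta = -2 * -9 = 18
New det = 27 + 18 = 45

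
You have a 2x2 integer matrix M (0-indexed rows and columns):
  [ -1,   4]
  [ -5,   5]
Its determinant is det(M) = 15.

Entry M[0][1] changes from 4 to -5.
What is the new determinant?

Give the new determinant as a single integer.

det is linear in row 0: changing M[0][1] by delta changes det by delta * cofactor(0,1).
Cofactor C_01 = (-1)^(0+1) * minor(0,1) = 5
Entry delta = -5 - 4 = -9
Det delta = -9 * 5 = -45
New det = 15 + -45 = -30

Answer: -30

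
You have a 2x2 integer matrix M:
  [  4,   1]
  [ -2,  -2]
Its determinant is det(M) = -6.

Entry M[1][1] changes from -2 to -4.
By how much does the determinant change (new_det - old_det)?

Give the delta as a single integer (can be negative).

Cofactor C_11 = 4
Entry delta = -4 - -2 = -2
Det delta = entry_delta * cofactor = -2 * 4 = -8

Answer: -8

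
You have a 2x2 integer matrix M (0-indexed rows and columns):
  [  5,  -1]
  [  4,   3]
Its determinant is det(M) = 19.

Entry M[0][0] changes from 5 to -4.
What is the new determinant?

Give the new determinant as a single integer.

det is linear in row 0: changing M[0][0] by delta changes det by delta * cofactor(0,0).
Cofactor C_00 = (-1)^(0+0) * minor(0,0) = 3
Entry delta = -4 - 5 = -9
Det delta = -9 * 3 = -27
New det = 19 + -27 = -8

Answer: -8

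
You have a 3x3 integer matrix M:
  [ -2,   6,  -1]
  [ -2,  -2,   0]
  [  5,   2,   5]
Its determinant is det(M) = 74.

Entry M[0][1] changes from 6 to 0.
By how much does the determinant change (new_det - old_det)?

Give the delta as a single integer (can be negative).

Answer: -60

Derivation:
Cofactor C_01 = 10
Entry delta = 0 - 6 = -6
Det delta = entry_delta * cofactor = -6 * 10 = -60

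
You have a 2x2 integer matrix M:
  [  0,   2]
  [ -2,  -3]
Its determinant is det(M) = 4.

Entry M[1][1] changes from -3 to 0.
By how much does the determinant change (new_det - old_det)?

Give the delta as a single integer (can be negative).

Cofactor C_11 = 0
Entry delta = 0 - -3 = 3
Det delta = entry_delta * cofactor = 3 * 0 = 0

Answer: 0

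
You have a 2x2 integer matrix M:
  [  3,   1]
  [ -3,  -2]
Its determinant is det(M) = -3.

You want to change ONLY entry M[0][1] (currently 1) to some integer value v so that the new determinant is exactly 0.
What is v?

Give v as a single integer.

Answer: 2

Derivation:
det is linear in entry M[0][1]: det = old_det + (v - 1) * C_01
Cofactor C_01 = 3
Want det = 0: -3 + (v - 1) * 3 = 0
  (v - 1) = 3 / 3 = 1
  v = 1 + (1) = 2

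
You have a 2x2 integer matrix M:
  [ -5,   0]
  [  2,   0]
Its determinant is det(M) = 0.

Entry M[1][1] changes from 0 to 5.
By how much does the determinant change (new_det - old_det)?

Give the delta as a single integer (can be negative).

Cofactor C_11 = -5
Entry delta = 5 - 0 = 5
Det delta = entry_delta * cofactor = 5 * -5 = -25

Answer: -25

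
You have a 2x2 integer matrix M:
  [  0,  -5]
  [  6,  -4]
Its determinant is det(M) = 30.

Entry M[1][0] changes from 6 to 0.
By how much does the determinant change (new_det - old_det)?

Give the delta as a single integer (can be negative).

Cofactor C_10 = 5
Entry delta = 0 - 6 = -6
Det delta = entry_delta * cofactor = -6 * 5 = -30

Answer: -30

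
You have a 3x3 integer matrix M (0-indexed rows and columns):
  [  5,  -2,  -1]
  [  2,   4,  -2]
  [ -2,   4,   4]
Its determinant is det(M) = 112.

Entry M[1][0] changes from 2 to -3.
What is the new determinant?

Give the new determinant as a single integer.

det is linear in row 1: changing M[1][0] by delta changes det by delta * cofactor(1,0).
Cofactor C_10 = (-1)^(1+0) * minor(1,0) = 4
Entry delta = -3 - 2 = -5
Det delta = -5 * 4 = -20
New det = 112 + -20 = 92

Answer: 92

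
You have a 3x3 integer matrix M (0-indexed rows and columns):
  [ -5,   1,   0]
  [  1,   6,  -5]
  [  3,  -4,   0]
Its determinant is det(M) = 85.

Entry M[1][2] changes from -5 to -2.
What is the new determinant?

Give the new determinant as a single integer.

det is linear in row 1: changing M[1][2] by delta changes det by delta * cofactor(1,2).
Cofactor C_12 = (-1)^(1+2) * minor(1,2) = -17
Entry delta = -2 - -5 = 3
Det delta = 3 * -17 = -51
New det = 85 + -51 = 34

Answer: 34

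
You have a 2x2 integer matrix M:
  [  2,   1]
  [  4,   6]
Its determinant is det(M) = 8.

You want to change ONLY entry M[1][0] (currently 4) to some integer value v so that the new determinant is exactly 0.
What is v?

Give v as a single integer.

det is linear in entry M[1][0]: det = old_det + (v - 4) * C_10
Cofactor C_10 = -1
Want det = 0: 8 + (v - 4) * -1 = 0
  (v - 4) = -8 / -1 = 8
  v = 4 + (8) = 12

Answer: 12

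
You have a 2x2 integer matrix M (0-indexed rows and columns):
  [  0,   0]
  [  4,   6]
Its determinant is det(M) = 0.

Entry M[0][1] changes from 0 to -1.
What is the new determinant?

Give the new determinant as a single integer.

det is linear in row 0: changing M[0][1] by delta changes det by delta * cofactor(0,1).
Cofactor C_01 = (-1)^(0+1) * minor(0,1) = -4
Entry delta = -1 - 0 = -1
Det delta = -1 * -4 = 4
New det = 0 + 4 = 4

Answer: 4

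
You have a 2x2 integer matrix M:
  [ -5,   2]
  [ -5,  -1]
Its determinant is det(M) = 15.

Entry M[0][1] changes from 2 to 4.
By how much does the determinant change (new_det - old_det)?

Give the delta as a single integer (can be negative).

Cofactor C_01 = 5
Entry delta = 4 - 2 = 2
Det delta = entry_delta * cofactor = 2 * 5 = 10

Answer: 10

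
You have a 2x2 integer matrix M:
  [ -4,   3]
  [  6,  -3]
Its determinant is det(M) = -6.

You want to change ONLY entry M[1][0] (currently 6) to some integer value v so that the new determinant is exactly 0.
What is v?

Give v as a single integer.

det is linear in entry M[1][0]: det = old_det + (v - 6) * C_10
Cofactor C_10 = -3
Want det = 0: -6 + (v - 6) * -3 = 0
  (v - 6) = 6 / -3 = -2
  v = 6 + (-2) = 4

Answer: 4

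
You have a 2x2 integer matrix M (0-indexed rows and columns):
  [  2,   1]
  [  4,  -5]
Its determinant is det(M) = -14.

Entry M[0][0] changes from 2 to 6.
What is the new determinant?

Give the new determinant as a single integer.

Answer: -34

Derivation:
det is linear in row 0: changing M[0][0] by delta changes det by delta * cofactor(0,0).
Cofactor C_00 = (-1)^(0+0) * minor(0,0) = -5
Entry delta = 6 - 2 = 4
Det delta = 4 * -5 = -20
New det = -14 + -20 = -34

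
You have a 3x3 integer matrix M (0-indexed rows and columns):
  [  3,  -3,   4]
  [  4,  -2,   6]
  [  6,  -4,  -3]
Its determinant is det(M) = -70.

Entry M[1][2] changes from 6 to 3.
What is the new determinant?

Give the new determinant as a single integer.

det is linear in row 1: changing M[1][2] by delta changes det by delta * cofactor(1,2).
Cofactor C_12 = (-1)^(1+2) * minor(1,2) = -6
Entry delta = 3 - 6 = -3
Det delta = -3 * -6 = 18
New det = -70 + 18 = -52

Answer: -52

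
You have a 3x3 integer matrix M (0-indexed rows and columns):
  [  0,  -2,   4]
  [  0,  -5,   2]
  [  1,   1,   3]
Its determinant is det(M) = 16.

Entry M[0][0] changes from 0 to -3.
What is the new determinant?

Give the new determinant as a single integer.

Answer: 67

Derivation:
det is linear in row 0: changing M[0][0] by delta changes det by delta * cofactor(0,0).
Cofactor C_00 = (-1)^(0+0) * minor(0,0) = -17
Entry delta = -3 - 0 = -3
Det delta = -3 * -17 = 51
New det = 16 + 51 = 67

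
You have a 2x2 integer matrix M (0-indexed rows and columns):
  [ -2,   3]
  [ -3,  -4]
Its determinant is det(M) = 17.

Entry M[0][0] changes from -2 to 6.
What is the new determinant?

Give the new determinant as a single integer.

Answer: -15

Derivation:
det is linear in row 0: changing M[0][0] by delta changes det by delta * cofactor(0,0).
Cofactor C_00 = (-1)^(0+0) * minor(0,0) = -4
Entry delta = 6 - -2 = 8
Det delta = 8 * -4 = -32
New det = 17 + -32 = -15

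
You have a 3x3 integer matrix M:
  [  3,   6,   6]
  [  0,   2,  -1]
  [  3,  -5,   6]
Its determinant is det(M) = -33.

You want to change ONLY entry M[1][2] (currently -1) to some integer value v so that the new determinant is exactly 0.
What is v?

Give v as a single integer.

Answer: 0

Derivation:
det is linear in entry M[1][2]: det = old_det + (v - -1) * C_12
Cofactor C_12 = 33
Want det = 0: -33 + (v - -1) * 33 = 0
  (v - -1) = 33 / 33 = 1
  v = -1 + (1) = 0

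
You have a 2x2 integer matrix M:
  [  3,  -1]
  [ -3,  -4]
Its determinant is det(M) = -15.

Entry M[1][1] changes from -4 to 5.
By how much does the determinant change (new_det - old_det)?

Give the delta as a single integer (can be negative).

Cofactor C_11 = 3
Entry delta = 5 - -4 = 9
Det delta = entry_delta * cofactor = 9 * 3 = 27

Answer: 27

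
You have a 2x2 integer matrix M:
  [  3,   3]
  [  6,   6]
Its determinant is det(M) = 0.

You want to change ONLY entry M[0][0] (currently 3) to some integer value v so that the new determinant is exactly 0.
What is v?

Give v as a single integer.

det is linear in entry M[0][0]: det = old_det + (v - 3) * C_00
Cofactor C_00 = 6
Want det = 0: 0 + (v - 3) * 6 = 0
  (v - 3) = 0 / 6 = 0
  v = 3 + (0) = 3

Answer: 3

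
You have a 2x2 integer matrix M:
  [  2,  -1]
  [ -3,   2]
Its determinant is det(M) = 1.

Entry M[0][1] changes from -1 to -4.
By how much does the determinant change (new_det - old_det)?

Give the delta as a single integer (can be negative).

Cofactor C_01 = 3
Entry delta = -4 - -1 = -3
Det delta = entry_delta * cofactor = -3 * 3 = -9

Answer: -9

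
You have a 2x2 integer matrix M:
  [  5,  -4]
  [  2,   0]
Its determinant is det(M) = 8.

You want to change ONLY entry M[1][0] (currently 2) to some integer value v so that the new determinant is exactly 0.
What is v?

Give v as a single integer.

Answer: 0

Derivation:
det is linear in entry M[1][0]: det = old_det + (v - 2) * C_10
Cofactor C_10 = 4
Want det = 0: 8 + (v - 2) * 4 = 0
  (v - 2) = -8 / 4 = -2
  v = 2 + (-2) = 0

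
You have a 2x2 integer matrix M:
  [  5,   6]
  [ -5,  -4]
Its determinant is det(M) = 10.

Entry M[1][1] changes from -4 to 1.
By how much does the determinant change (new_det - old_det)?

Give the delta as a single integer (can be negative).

Cofactor C_11 = 5
Entry delta = 1 - -4 = 5
Det delta = entry_delta * cofactor = 5 * 5 = 25

Answer: 25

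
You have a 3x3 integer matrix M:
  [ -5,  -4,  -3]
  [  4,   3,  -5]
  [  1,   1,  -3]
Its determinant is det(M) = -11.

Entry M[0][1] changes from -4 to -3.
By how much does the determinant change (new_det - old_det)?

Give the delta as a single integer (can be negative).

Answer: 7

Derivation:
Cofactor C_01 = 7
Entry delta = -3 - -4 = 1
Det delta = entry_delta * cofactor = 1 * 7 = 7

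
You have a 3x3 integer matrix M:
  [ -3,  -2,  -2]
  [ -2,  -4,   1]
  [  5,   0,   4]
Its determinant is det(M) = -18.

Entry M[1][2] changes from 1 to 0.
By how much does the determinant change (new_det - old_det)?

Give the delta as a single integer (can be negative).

Cofactor C_12 = -10
Entry delta = 0 - 1 = -1
Det delta = entry_delta * cofactor = -1 * -10 = 10

Answer: 10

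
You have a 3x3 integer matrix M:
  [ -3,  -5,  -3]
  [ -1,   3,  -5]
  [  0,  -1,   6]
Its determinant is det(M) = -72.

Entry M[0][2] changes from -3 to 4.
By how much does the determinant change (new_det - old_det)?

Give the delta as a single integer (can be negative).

Cofactor C_02 = 1
Entry delta = 4 - -3 = 7
Det delta = entry_delta * cofactor = 7 * 1 = 7

Answer: 7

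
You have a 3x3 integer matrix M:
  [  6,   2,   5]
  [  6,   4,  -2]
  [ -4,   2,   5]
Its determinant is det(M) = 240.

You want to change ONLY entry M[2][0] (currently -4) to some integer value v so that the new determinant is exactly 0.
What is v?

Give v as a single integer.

det is linear in entry M[2][0]: det = old_det + (v - -4) * C_20
Cofactor C_20 = -24
Want det = 0: 240 + (v - -4) * -24 = 0
  (v - -4) = -240 / -24 = 10
  v = -4 + (10) = 6

Answer: 6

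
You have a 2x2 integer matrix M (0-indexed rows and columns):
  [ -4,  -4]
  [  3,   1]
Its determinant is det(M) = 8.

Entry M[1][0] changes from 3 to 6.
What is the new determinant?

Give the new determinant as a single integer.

det is linear in row 1: changing M[1][0] by delta changes det by delta * cofactor(1,0).
Cofactor C_10 = (-1)^(1+0) * minor(1,0) = 4
Entry delta = 6 - 3 = 3
Det delta = 3 * 4 = 12
New det = 8 + 12 = 20

Answer: 20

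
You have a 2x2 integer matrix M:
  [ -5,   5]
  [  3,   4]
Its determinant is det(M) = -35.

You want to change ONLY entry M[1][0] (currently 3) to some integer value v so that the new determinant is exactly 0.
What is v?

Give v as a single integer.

det is linear in entry M[1][0]: det = old_det + (v - 3) * C_10
Cofactor C_10 = -5
Want det = 0: -35 + (v - 3) * -5 = 0
  (v - 3) = 35 / -5 = -7
  v = 3 + (-7) = -4

Answer: -4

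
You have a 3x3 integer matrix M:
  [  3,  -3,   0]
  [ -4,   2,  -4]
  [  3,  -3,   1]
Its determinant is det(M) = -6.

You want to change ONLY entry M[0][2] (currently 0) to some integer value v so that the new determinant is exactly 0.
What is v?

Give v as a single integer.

det is linear in entry M[0][2]: det = old_det + (v - 0) * C_02
Cofactor C_02 = 6
Want det = 0: -6 + (v - 0) * 6 = 0
  (v - 0) = 6 / 6 = 1
  v = 0 + (1) = 1

Answer: 1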